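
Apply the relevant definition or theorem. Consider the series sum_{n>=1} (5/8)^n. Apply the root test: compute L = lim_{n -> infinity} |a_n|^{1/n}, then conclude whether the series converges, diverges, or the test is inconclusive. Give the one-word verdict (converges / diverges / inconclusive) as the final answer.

Let a_n denote the general term. Form |a_n|^(1/n) and simplify:
|a_n|^(1/n) = 5/8
Take the limit as n -> infinity: L = 5/8.
Since L = 5/8 < 1, the root test implies convergence.

converges


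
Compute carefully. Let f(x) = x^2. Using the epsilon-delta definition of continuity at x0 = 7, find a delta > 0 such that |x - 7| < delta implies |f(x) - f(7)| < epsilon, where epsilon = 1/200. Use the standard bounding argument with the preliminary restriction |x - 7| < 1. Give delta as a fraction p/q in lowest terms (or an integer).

Factor: |x^2 - (7)^2| = |x - 7| * |x + 7|.
Impose |x - 7| < 1 first. Then |x + 7| = |(x - 7) + 2*(7)| <= |x - 7| + 2*|7| < 1 + 14 = 15.
So |x^2 - (7)^2| < delta * 15.
We need delta * 15 <= 1/200, i.e. delta <= 1/200/15 = 1/3000.
Since 1/3000 < 1, this is tighter than 1; take delta = 1/3000.
So delta = 1/3000 works.

1/3000


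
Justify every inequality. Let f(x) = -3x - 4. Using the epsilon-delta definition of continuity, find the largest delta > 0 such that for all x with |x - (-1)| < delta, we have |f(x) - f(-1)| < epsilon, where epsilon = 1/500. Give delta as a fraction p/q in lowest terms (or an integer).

We compute f(-1) = -3*(-1) - 4 = -1.
|f(x) - f(-1)| = |-3x - 4 - (-1)| = |-3(x - (-1))| = 3|x - (-1)|.
We need 3|x - (-1)| < 1/500, i.e. |x - (-1)| < 1/500 / 3 = 1/1500.
So any delta <= 1/1500 works. Conversely, if delta > 1/1500, then x = -1 + 1/1500 satisfies |x - (-1)| = 1/1500 < delta but |f(x) - f(-1)| = 3 * 1/1500 = 1/500, which is not < 1/500; so no larger delta works.
Hence the largest such delta is 1/1500.

1/1500


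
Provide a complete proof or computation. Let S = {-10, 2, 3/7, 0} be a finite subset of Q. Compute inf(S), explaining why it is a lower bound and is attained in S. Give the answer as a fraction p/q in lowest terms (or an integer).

S is finite, so inf(S) = min(S).
Sorted increasing:
-10, 0, 3/7, 2
The extremum is -10.
For every x in S, x >= -10. And -10 is in S, so it is attained.
Therefore inf(S) = -10.

-10


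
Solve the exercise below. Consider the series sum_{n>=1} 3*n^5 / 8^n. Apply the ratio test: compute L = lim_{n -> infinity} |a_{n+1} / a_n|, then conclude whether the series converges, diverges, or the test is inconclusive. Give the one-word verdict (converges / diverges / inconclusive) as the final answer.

Let a_n denote the general term. Form the ratio a_{n+1}/a_n and simplify:
a_{n+1}/a_n = (n + 1)^5/(8*n^5)
Take the limit as n -> infinity: L = 1/8.
Since L = 1/8 < 1, the ratio test implies the series converges.

converges


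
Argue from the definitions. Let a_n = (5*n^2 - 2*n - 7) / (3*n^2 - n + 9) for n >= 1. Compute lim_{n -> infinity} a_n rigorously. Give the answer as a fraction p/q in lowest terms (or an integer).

Divide numerator and denominator by n^2, the highest power:
numerator / n^2 = 5 - 2/n - 7/n^2
denominator / n^2 = 3 - 1/n + 9/n^2
As n -> infinity, all terms of the form c/n^k (k >= 1) tend to 0.
So numerator / n^2 -> 5 and denominator / n^2 -> 3.
Therefore lim a_n = 5/3.

5/3


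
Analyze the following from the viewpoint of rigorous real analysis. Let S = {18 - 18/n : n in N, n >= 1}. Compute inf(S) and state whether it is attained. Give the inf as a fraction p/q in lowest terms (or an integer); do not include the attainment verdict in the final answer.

Analysis:
- Values: 0, 9, 12, 27/2, ... strictly increasing.
- Minimum is 0 (n=1); inf = 0 (attained).
- 18 - 18/n -> 18 from below; sup = 18, not attained.
Conclusion: inf(S) = 0, attained in S.

0


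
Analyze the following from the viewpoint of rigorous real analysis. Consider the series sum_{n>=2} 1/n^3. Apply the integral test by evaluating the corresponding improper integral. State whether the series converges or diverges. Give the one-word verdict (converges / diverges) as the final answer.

Let f(x) = x^(-3). Then f is positive, continuous, and decreasing on [2, infinity), so the integral test applies.
Compute the improper integral int_{2}^infinity f(x) dx:
  antiderivative F(x) = -1/(2*x^2).
  As x -> infinity, F(x) -> 0 (since p = 3 > 1).
  So int = F(infinity) - F(2) = 0 - (-1/8) = 1/8.
  Finite, so by the integral test, the series converges.

converges


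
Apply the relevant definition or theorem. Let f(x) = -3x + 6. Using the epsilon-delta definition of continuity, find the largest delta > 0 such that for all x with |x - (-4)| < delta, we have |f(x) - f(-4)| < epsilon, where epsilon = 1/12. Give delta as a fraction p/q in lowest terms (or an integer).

We compute f(-4) = -3*(-4) + 6 = 18.
|f(x) - f(-4)| = |-3x + 6 - (18)| = |-3(x - (-4))| = 3|x - (-4)|.
We need 3|x - (-4)| < 1/12, i.e. |x - (-4)| < 1/12 / 3 = 1/36.
So any delta <= 1/36 works. Conversely, if delta > 1/36, then x = -4 + 1/36 satisfies |x - (-4)| = 1/36 < delta but |f(x) - f(-4)| = 3 * 1/36 = 1/12, which is not < 1/12; so no larger delta works.
Hence the largest such delta is 1/36.

1/36


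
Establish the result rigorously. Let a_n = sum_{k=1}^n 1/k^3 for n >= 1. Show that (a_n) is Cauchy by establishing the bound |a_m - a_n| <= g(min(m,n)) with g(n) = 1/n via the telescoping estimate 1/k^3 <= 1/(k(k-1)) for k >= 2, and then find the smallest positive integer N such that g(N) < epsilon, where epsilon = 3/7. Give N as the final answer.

For m > n >= 1: |a_m - a_n| = sum_{k=n+1}^m 1/k^3.
Use 1/k^3 <= 1/(k(k-1)) = 1/(k-1) - 1/k for k >= 2 (which holds since k^3 >= k^2 >= k(k-1) for k >= 2):
sum_{k=n+1}^m 1/k^3 <= sum_{k=n+1}^m (1/(k-1) - 1/k) = 1/n - 1/m <= 1/n.
By symmetry the same bound holds with n,m swapped, so |a_m - a_n| <= 1/min(m,n) = g(min(m,n)). Since g(n) -> 0, (a_n) is Cauchy.
Now solve g(N) < 3/7: 1/N < 3/7 <=> N > 1/(3/7) = 7/3.
The smallest integer strictly greater than 7/3 is N = 3.
Check: g(3) = 1/3 < 3/7; g(2) = 1/2 >= 3/7. So N = 3.

3


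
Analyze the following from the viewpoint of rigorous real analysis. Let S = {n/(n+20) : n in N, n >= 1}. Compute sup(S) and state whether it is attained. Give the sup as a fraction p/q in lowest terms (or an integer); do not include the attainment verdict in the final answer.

Analysis:
- Values: 1/21, 1/11, 3/23, 1/6, ... strictly increasing.
- Minimum is 1/21 (n=1); inf = 1/21 (attained).
- n/(n+20) = 1 - 20/(n+20) -> 1 from below as n -> infinity, and never equals 1.
- So sup = 1 (not attained).
Conclusion: sup(S) = 1, not attained in S.

1


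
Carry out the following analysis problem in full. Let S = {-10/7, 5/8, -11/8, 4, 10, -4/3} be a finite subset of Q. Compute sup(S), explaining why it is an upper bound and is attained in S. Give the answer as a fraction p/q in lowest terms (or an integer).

S is finite, so sup(S) = max(S).
Sorted decreasing:
10, 4, 5/8, -4/3, -11/8, -10/7
The extremum is 10.
For every x in S, x <= 10. And 10 is in S, so it is attained.
Therefore sup(S) = 10.

10


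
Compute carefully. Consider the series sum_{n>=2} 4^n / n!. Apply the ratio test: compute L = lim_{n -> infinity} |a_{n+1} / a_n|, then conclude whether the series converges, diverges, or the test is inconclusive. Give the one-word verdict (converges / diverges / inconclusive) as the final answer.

Let a_n denote the general term. Form the ratio a_{n+1}/a_n and simplify:
a_{n+1}/a_n = 4/(n + 1)
Take the limit as n -> infinity: L = 0.
Since L = 0 < 1, the ratio test implies the series converges.

converges


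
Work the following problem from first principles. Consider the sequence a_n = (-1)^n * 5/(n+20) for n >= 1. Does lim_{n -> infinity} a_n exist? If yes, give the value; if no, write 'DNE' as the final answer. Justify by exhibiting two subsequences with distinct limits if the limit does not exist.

Examine the behaviour of a_n along subsequences.
Even-n subsequence a_{2k} = 5/(2k+20) -> 0. Odd-n subsequence a_{2k+1} = -5/(2k+21) -> 0. Both tend to 0, which suggests the limit is 0; verify directly.
|a_n - 0| = 5/(n+20) < 5/n for every n >= 1.
Given epsilon > 0, choose a positive integer N > 5/epsilon. Then for all n >= N, |a_n| < 5/n <= 5/N < epsilon.
So by the definition of the limit, lim a_n exists and equals 0.

0


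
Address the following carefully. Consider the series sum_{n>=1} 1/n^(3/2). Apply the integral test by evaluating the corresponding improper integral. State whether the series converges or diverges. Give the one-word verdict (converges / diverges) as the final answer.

Let f(x) = x^(-3/2). Then f is positive, continuous, and decreasing on [1, infinity), so the integral test applies.
Compute the improper integral int_{1}^infinity f(x) dx:
  antiderivative F(x) = -2/sqrt(x).
  As x -> infinity, F(x) -> 0 (since p = 3/2 > 1).
  So int = F(infinity) - F(1) = 0 - (-2) = 2.
  Finite, so by the integral test, the series converges.

converges


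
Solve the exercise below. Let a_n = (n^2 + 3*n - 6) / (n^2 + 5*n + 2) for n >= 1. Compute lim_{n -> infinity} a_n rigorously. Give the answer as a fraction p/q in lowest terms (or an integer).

Divide numerator and denominator by n^2, the highest power:
numerator / n^2 = 1 + 3/n - 6/n^2
denominator / n^2 = 1 + 5/n + 2/n^2
As n -> infinity, all terms of the form c/n^k (k >= 1) tend to 0.
So numerator / n^2 -> 1 and denominator / n^2 -> 1.
Therefore lim a_n = 1.

1


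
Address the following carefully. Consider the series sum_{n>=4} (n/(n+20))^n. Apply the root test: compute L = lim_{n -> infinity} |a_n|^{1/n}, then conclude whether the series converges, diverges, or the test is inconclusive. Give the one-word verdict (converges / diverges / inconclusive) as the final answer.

Let a_n denote the general term. Form |a_n|^(1/n) and simplify:
|a_n|^(1/n) = n/(n + 20)
Take the limit as n -> infinity: L = 1.
Since L = 1, the root test is inconclusive. (In fact a_n = (n/(n+20))^n -> e^(-20) != 0, so the nth-term test shows divergence; but the root test itself gives no conclusion.)

inconclusive


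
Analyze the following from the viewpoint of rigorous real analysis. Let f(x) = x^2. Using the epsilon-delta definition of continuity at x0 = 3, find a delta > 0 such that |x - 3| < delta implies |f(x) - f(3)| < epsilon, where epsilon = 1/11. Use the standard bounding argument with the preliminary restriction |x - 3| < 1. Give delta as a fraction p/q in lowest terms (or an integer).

Factor: |x^2 - (3)^2| = |x - 3| * |x + 3|.
Impose |x - 3| < 1 first. Then |x + 3| = |(x - 3) + 2*(3)| <= |x - 3| + 2*|3| < 1 + 6 = 7.
So |x^2 - (3)^2| < delta * 7.
We need delta * 7 <= 1/11, i.e. delta <= 1/11/7 = 1/77.
Since 1/77 < 1, this is tighter than 1; take delta = 1/77.
So delta = 1/77 works.

1/77


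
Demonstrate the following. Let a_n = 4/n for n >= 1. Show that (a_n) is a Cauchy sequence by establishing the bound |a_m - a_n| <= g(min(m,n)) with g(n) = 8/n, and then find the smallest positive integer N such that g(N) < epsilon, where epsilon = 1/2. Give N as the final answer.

For any m, n >= 1, by the triangle inequality:
|a_m - a_n| = |4/m - 4/n| <= 4*1/m + 4*1/n <= 8/min(m,n).
So g(n) = 8/n bounds the Cauchy difference. Since g(n) -> 0, (a_n) is Cauchy.
Now solve g(N) < 1/2: 8/N < 1/2 <=> N > 8 / (1/2) = 16.
The smallest integer strictly greater than 16 is N = 17.
Check: g(17) = 8/17 = 8/17 < 1/2; g(16) = 1/2 >= 1/2. So N = 17.

17


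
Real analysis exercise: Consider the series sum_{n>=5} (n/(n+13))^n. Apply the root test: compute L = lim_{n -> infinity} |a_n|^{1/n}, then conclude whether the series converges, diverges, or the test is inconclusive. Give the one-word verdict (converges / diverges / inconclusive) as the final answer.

Let a_n denote the general term. Form |a_n|^(1/n) and simplify:
|a_n|^(1/n) = n/(n + 13)
Take the limit as n -> infinity: L = 1.
Since L = 1, the root test is inconclusive. (In fact a_n = (n/(n+13))^n -> e^(-13) != 0, so the nth-term test shows divergence; but the root test itself gives no conclusion.)

inconclusive


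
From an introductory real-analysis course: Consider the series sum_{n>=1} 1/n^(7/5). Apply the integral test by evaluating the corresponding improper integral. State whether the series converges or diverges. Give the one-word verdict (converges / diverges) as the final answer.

Let f(x) = x^(-7/5). Then f is positive, continuous, and decreasing on [1, infinity), so the integral test applies.
Compute the improper integral int_{1}^infinity f(x) dx:
  antiderivative F(x) = -5/(2*x^(2/5)).
  As x -> infinity, F(x) -> 0 (since p = 7/5 > 1).
  So int = F(infinity) - F(1) = 0 - (-5/2) = 5/2.
  Finite, so by the integral test, the series converges.

converges


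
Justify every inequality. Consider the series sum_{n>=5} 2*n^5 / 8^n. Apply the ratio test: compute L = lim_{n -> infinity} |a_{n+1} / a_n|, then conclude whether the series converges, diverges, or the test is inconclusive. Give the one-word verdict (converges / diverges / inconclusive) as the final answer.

Let a_n denote the general term. Form the ratio a_{n+1}/a_n and simplify:
a_{n+1}/a_n = (n + 1)^5/(8*n^5)
Take the limit as n -> infinity: L = 1/8.
Since L = 1/8 < 1, the ratio test implies the series converges.

converges


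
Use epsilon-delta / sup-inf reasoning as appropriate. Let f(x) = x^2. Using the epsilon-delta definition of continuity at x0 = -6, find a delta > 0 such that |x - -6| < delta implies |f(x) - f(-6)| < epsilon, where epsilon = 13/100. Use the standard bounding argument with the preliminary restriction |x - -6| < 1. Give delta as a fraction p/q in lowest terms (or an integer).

Factor: |x^2 - (-6)^2| = |x - -6| * |x + -6|.
Impose |x - -6| < 1 first. Then |x + -6| = |(x - -6) + 2*(-6)| <= |x - -6| + 2*|-6| < 1 + 12 = 13.
So |x^2 - (-6)^2| < delta * 13.
We need delta * 13 <= 13/100, i.e. delta <= 13/100/13 = 1/100.
Since 1/100 < 1, this is tighter than 1; take delta = 1/100.
So delta = 1/100 works.

1/100


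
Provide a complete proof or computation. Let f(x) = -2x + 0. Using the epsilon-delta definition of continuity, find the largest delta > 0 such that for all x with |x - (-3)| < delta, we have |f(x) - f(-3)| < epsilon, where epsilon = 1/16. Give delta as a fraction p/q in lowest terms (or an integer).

We compute f(-3) = -2*(-3) + 0 = 6.
|f(x) - f(-3)| = |-2x + 0 - (6)| = |-2(x - (-3))| = 2|x - (-3)|.
We need 2|x - (-3)| < 1/16, i.e. |x - (-3)| < 1/16 / 2 = 1/32.
So any delta <= 1/32 works. Conversely, if delta > 1/32, then x = -3 + 1/32 satisfies |x - (-3)| = 1/32 < delta but |f(x) - f(-3)| = 2 * 1/32 = 1/16, which is not < 1/16; so no larger delta works.
Hence the largest such delta is 1/32.

1/32


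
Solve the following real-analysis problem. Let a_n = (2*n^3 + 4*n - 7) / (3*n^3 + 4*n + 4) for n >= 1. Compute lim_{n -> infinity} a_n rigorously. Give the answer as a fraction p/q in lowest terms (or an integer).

Divide numerator and denominator by n^3, the highest power:
numerator / n^3 = 2 + 4/n^2 - 7/n^3
denominator / n^3 = 3 + 4/n^2 + 4/n^3
As n -> infinity, all terms of the form c/n^k (k >= 1) tend to 0.
So numerator / n^3 -> 2 and denominator / n^3 -> 3.
Therefore lim a_n = 2/3.

2/3


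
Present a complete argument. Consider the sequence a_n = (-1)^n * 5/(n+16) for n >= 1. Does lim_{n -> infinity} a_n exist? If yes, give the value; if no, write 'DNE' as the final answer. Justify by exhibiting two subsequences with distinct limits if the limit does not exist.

Examine the behaviour of a_n along subsequences.
Even-n subsequence a_{2k} = 5/(2k+16) -> 0. Odd-n subsequence a_{2k+1} = -5/(2k+17) -> 0. Both tend to 0, which suggests the limit is 0; verify directly.
|a_n - 0| = 5/(n+16) < 5/n for every n >= 1.
Given epsilon > 0, choose a positive integer N > 5/epsilon. Then for all n >= N, |a_n| < 5/n <= 5/N < epsilon.
So by the definition of the limit, lim a_n exists and equals 0.

0


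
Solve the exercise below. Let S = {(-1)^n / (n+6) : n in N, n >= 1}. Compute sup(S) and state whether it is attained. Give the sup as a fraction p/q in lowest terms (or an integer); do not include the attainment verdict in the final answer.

Analysis:
- Values: -1/7, 1/8, -1/9, 1/10, -1/11, ...
- Positive terms (even n): 1/(2+6), 1/(4+6), ... decreasing -> max = 1/8 (n=2).
- Negative terms (odd n): -1/(1+6), -1/(3+6), ... increasing -> min = -1/7 (n=1).
- So sup = 1/8 (attained at n=2); inf = -1/7 (attained at n=1).
Conclusion: sup(S) = 1/8, attained in S.

1/8


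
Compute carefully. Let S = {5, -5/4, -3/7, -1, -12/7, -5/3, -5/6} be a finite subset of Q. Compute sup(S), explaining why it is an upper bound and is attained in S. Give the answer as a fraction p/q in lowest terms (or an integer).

S is finite, so sup(S) = max(S).
Sorted decreasing:
5, -3/7, -5/6, -1, -5/4, -5/3, -12/7
The extremum is 5.
For every x in S, x <= 5. And 5 is in S, so it is attained.
Therefore sup(S) = 5.

5


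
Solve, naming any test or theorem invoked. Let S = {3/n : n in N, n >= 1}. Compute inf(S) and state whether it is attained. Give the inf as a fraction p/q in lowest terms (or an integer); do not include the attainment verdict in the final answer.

Analysis:
- Values: 3, 3/2, 1, 3/4, ... strictly decreasing.
- The maximum is 3 (n=1); sup = 3 (attained).
- The set is bounded below by 0; 3/n -> 0 so 0 is the greatest lower bound.
- 0 is not in the set, so inf = 0 is not attained.
Conclusion: inf(S) = 0, not attained in S.

0


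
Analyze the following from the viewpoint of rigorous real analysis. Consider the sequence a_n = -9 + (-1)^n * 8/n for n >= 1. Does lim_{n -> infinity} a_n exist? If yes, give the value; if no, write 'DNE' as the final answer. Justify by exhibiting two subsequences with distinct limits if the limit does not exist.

Examine the behaviour of a_n along subsequences.
Even-n subsequence a_{2k} = -9 + 8/(2k) -> -9. Odd-n subsequence a_{2k+1} = -9 - 8/(2k+1) -> -9. Both tend to -9, which suggests the limit is -9; verify directly.
|a_n - (-9)| = |(-1)^n * 8/n| = 8/n for every n >= 1.
Given epsilon > 0, choose a positive integer N > 8/epsilon. Then for all n >= N, |a_n - (-9)| = 8/n <= 8/N < epsilon.
So by the definition of the limit, lim a_n exists and equals -9.

-9


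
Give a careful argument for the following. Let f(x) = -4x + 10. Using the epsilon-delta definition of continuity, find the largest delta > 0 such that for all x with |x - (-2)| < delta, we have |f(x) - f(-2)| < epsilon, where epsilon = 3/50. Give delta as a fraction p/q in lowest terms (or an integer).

We compute f(-2) = -4*(-2) + 10 = 18.
|f(x) - f(-2)| = |-4x + 10 - (18)| = |-4(x - (-2))| = 4|x - (-2)|.
We need 4|x - (-2)| < 3/50, i.e. |x - (-2)| < 3/50 / 4 = 3/200.
So any delta <= 3/200 works. Conversely, if delta > 3/200, then x = -2 + 3/200 satisfies |x - (-2)| = 3/200 < delta but |f(x) - f(-2)| = 4 * 3/200 = 3/50, which is not < 3/50; so no larger delta works.
Hence the largest such delta is 3/200.

3/200


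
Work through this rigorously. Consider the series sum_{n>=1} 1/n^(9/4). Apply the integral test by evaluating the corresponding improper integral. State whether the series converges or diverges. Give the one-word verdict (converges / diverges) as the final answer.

Let f(x) = x^(-9/4). Then f is positive, continuous, and decreasing on [1, infinity), so the integral test applies.
Compute the improper integral int_{1}^infinity f(x) dx:
  antiderivative F(x) = -4/(5*x^(5/4)).
  As x -> infinity, F(x) -> 0 (since p = 9/4 > 1).
  So int = F(infinity) - F(1) = 0 - (-4/5) = 4/5.
  Finite, so by the integral test, the series converges.

converges


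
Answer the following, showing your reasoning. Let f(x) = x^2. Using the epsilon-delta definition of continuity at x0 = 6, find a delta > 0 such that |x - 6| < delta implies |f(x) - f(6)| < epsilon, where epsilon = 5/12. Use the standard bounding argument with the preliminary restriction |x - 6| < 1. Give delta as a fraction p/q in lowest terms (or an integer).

Factor: |x^2 - (6)^2| = |x - 6| * |x + 6|.
Impose |x - 6| < 1 first. Then |x + 6| = |(x - 6) + 2*(6)| <= |x - 6| + 2*|6| < 1 + 12 = 13.
So |x^2 - (6)^2| < delta * 13.
We need delta * 13 <= 5/12, i.e. delta <= 5/12/13 = 5/156.
Since 5/156 < 1, this is tighter than 1; take delta = 5/156.
So delta = 5/156 works.

5/156


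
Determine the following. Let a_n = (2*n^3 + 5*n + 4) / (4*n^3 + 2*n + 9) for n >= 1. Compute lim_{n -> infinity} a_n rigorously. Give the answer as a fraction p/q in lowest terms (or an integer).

Divide numerator and denominator by n^3, the highest power:
numerator / n^3 = 2 + 5/n^2 + 4/n^3
denominator / n^3 = 4 + 2/n^2 + 9/n^3
As n -> infinity, all terms of the form c/n^k (k >= 1) tend to 0.
So numerator / n^3 -> 2 and denominator / n^3 -> 4.
Therefore lim a_n = 1/2.

1/2


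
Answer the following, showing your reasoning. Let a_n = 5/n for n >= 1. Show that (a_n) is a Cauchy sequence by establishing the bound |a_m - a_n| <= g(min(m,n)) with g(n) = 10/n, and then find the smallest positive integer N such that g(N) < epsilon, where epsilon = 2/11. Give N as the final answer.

For any m, n >= 1, by the triangle inequality:
|a_m - a_n| = |5/m - 5/n| <= 5*1/m + 5*1/n <= 10/min(m,n).
So g(n) = 10/n bounds the Cauchy difference. Since g(n) -> 0, (a_n) is Cauchy.
Now solve g(N) < 2/11: 10/N < 2/11 <=> N > 10 / (2/11) = 55.
The smallest integer strictly greater than 55 is N = 56.
Check: g(56) = 10/56 = 5/28 < 2/11; g(55) = 2/11 >= 2/11. So N = 56.

56


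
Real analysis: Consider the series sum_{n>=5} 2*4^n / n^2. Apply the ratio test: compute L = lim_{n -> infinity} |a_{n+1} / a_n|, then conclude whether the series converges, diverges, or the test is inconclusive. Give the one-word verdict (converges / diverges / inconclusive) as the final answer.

Let a_n denote the general term. Form the ratio a_{n+1}/a_n and simplify:
a_{n+1}/a_n = 4*n^2/(n + 1)^2
Take the limit as n -> infinity: L = 4.
Since L = 4 > 1 (or L = infinity), the ratio test implies the series diverges.

diverges


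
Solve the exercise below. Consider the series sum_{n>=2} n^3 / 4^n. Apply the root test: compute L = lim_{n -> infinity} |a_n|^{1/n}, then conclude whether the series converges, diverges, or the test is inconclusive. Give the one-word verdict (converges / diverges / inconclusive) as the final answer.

Let a_n denote the general term. Form |a_n|^(1/n) and simplify:
|a_n|^(1/n) = n^(3/n)/4
Take the limit as n -> infinity: L = 1/4.
Since L = 1/4 < 1, the root test implies convergence.

converges


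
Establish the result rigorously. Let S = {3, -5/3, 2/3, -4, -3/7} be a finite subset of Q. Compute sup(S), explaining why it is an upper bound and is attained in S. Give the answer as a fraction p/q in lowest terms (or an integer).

S is finite, so sup(S) = max(S).
Sorted decreasing:
3, 2/3, -3/7, -5/3, -4
The extremum is 3.
For every x in S, x <= 3. And 3 is in S, so it is attained.
Therefore sup(S) = 3.

3


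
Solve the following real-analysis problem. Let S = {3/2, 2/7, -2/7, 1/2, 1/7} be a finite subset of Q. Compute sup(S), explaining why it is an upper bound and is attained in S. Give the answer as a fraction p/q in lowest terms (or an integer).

S is finite, so sup(S) = max(S).
Sorted decreasing:
3/2, 1/2, 2/7, 1/7, -2/7
The extremum is 3/2.
For every x in S, x <= 3/2. And 3/2 is in S, so it is attained.
Therefore sup(S) = 3/2.

3/2


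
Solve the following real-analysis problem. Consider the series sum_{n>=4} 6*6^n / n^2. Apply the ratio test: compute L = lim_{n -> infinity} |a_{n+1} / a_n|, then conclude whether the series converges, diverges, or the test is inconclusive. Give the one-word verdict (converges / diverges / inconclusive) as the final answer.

Let a_n denote the general term. Form the ratio a_{n+1}/a_n and simplify:
a_{n+1}/a_n = 6*n^2/(n + 1)^2
Take the limit as n -> infinity: L = 6.
Since L = 6 > 1 (or L = infinity), the ratio test implies the series diverges.

diverges


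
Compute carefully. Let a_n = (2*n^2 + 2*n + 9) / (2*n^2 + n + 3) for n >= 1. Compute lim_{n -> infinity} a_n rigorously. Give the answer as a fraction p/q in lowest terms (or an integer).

Divide numerator and denominator by n^2, the highest power:
numerator / n^2 = 2 + 2/n + 9/n^2
denominator / n^2 = 2 + 1/n + 3/n^2
As n -> infinity, all terms of the form c/n^k (k >= 1) tend to 0.
So numerator / n^2 -> 2 and denominator / n^2 -> 2.
Therefore lim a_n = 1.

1


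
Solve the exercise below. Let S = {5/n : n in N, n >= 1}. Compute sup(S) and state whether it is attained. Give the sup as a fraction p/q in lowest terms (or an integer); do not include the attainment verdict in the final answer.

Analysis:
- Values: 5, 5/2, 5/3, 5/4, ... strictly decreasing.
- The maximum is 5 (n=1); sup = 5 (attained).
- The set is bounded below by 0; 5/n -> 0 so 0 is the greatest lower bound.
- 0 is not in the set, so inf = 0 is not attained.
Conclusion: sup(S) = 5, attained in S.

5


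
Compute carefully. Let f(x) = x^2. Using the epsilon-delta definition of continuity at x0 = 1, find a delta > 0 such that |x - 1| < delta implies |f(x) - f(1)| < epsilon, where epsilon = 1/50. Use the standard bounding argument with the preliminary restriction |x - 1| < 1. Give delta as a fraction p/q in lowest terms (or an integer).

Factor: |x^2 - (1)^2| = |x - 1| * |x + 1|.
Impose |x - 1| < 1 first. Then |x + 1| = |(x - 1) + 2*(1)| <= |x - 1| + 2*|1| < 1 + 2 = 3.
So |x^2 - (1)^2| < delta * 3.
We need delta * 3 <= 1/50, i.e. delta <= 1/50/3 = 1/150.
Since 1/150 < 1, this is tighter than 1; take delta = 1/150.
So delta = 1/150 works.

1/150


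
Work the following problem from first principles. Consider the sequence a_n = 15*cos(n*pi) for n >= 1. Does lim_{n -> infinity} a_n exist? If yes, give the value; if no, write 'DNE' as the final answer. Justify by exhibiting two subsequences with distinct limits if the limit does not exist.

Examine the behaviour of a_n along subsequences.
cos(n*pi) = (-1)^n, so a_n = 15*(-1)^n. a_{2k} = 15 -> 15. a_{2k+1} = -15 -> -15.
Since these two subsequential limits are 15 and -15, distinct, the full sequence cannot converge (a convergent sequence has all subsequences tending to the same limit). So lim a_n does not exist.

DNE


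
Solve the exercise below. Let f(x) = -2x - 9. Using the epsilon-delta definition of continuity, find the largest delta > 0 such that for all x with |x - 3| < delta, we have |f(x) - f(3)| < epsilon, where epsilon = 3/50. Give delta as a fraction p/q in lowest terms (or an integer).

We compute f(3) = -2*(3) - 9 = -15.
|f(x) - f(3)| = |-2x - 9 - (-15)| = |-2(x - 3)| = 2|x - 3|.
We need 2|x - 3| < 3/50, i.e. |x - 3| < 3/50 / 2 = 3/100.
So any delta <= 3/100 works. Conversely, if delta > 3/100, then x = 3 + 3/100 satisfies |x - 3| = 3/100 < delta but |f(x) - f(3)| = 2 * 3/100 = 3/50, which is not < 3/50; so no larger delta works.
Hence the largest such delta is 3/100.

3/100


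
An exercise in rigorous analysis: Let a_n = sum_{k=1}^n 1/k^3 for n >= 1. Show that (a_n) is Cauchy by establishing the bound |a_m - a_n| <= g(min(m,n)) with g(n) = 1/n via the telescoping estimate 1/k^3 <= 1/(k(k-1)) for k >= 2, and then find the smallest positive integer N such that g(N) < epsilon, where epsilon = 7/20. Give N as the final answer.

For m > n >= 1: |a_m - a_n| = sum_{k=n+1}^m 1/k^3.
Use 1/k^3 <= 1/(k(k-1)) = 1/(k-1) - 1/k for k >= 2 (which holds since k^3 >= k^2 >= k(k-1) for k >= 2):
sum_{k=n+1}^m 1/k^3 <= sum_{k=n+1}^m (1/(k-1) - 1/k) = 1/n - 1/m <= 1/n.
By symmetry the same bound holds with n,m swapped, so |a_m - a_n| <= 1/min(m,n) = g(min(m,n)). Since g(n) -> 0, (a_n) is Cauchy.
Now solve g(N) < 7/20: 1/N < 7/20 <=> N > 1/(7/20) = 20/7.
The smallest integer strictly greater than 20/7 is N = 3.
Check: g(3) = 1/3 < 7/20; g(2) = 1/2 >= 7/20. So N = 3.

3


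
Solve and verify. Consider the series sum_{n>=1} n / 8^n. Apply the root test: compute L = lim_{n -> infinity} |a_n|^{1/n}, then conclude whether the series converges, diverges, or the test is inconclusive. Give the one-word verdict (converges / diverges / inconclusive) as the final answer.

Let a_n denote the general term. Form |a_n|^(1/n) and simplify:
|a_n|^(1/n) = n^(1/n)/8
Take the limit as n -> infinity: L = 1/8.
Since L = 1/8 < 1, the root test implies convergence.

converges


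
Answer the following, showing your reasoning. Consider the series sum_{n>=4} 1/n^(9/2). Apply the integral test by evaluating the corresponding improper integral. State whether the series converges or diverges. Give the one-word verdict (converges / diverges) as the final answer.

Let f(x) = x^(-9/2). Then f is positive, continuous, and decreasing on [4, infinity), so the integral test applies.
Compute the improper integral int_{4}^infinity f(x) dx:
  antiderivative F(x) = -2/(7*x^(7/2)).
  As x -> infinity, F(x) -> 0 (since p = 9/2 > 1).
  So int = F(infinity) - F(4) = 0 - (-1/448) = 1/448.
  Finite, so by the integral test, the series converges.

converges


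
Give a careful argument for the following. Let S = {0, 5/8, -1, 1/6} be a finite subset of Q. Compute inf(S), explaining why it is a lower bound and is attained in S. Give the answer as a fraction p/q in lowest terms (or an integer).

S is finite, so inf(S) = min(S).
Sorted increasing:
-1, 0, 1/6, 5/8
The extremum is -1.
For every x in S, x >= -1. And -1 is in S, so it is attained.
Therefore inf(S) = -1.

-1


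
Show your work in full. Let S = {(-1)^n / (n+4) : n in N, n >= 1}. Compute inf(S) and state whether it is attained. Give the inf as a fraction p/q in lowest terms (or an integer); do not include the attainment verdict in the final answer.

Analysis:
- Values: -1/5, 1/6, -1/7, 1/8, -1/9, ...
- Positive terms (even n): 1/(2+4), 1/(4+4), ... decreasing -> max = 1/6 (n=2).
- Negative terms (odd n): -1/(1+4), -1/(3+4), ... increasing -> min = -1/5 (n=1).
- So sup = 1/6 (attained at n=2); inf = -1/5 (attained at n=1).
Conclusion: inf(S) = -1/5, attained in S.

-1/5


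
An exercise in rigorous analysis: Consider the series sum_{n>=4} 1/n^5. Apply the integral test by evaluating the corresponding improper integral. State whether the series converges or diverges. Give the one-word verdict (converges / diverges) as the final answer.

Let f(x) = x^(-5). Then f is positive, continuous, and decreasing on [4, infinity), so the integral test applies.
Compute the improper integral int_{4}^infinity f(x) dx:
  antiderivative F(x) = -1/(4*x^4).
  As x -> infinity, F(x) -> 0 (since p = 5 > 1).
  So int = F(infinity) - F(4) = 0 - (-1/1024) = 1/1024.
  Finite, so by the integral test, the series converges.

converges


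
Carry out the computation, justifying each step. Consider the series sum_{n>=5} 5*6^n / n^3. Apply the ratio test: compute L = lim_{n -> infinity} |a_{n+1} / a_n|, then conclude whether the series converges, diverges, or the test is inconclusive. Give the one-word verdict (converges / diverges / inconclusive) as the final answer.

Let a_n denote the general term. Form the ratio a_{n+1}/a_n and simplify:
a_{n+1}/a_n = 6*n^3/(n + 1)^3
Take the limit as n -> infinity: L = 6.
Since L = 6 > 1 (or L = infinity), the ratio test implies the series diverges.

diverges


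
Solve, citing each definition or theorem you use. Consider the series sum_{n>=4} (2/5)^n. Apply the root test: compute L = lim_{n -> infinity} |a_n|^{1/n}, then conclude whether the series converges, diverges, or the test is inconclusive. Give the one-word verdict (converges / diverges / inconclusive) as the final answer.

Let a_n denote the general term. Form |a_n|^(1/n) and simplify:
|a_n|^(1/n) = 2/5
Take the limit as n -> infinity: L = 2/5.
Since L = 2/5 < 1, the root test implies convergence.

converges


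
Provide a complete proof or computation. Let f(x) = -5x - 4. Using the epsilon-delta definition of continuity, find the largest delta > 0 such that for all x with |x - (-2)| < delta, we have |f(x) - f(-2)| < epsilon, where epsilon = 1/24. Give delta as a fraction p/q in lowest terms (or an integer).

We compute f(-2) = -5*(-2) - 4 = 6.
|f(x) - f(-2)| = |-5x - 4 - (6)| = |-5(x - (-2))| = 5|x - (-2)|.
We need 5|x - (-2)| < 1/24, i.e. |x - (-2)| < 1/24 / 5 = 1/120.
So any delta <= 1/120 works. Conversely, if delta > 1/120, then x = -2 + 1/120 satisfies |x - (-2)| = 1/120 < delta but |f(x) - f(-2)| = 5 * 1/120 = 1/24, which is not < 1/24; so no larger delta works.
Hence the largest such delta is 1/120.

1/120


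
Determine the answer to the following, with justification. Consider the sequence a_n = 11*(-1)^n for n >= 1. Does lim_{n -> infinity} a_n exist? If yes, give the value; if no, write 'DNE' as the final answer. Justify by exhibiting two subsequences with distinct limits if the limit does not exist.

Examine the behaviour of a_n along subsequences.
Even-n subsequence a_{2k} = 11 -> 11. Odd-n subsequence a_{2k+1} = -11 -> -11.
Since these two subsequential limits are 11 and -11, distinct, the full sequence cannot converge (a convergent sequence has all subsequences tending to the same limit). So lim a_n does not exist.

DNE


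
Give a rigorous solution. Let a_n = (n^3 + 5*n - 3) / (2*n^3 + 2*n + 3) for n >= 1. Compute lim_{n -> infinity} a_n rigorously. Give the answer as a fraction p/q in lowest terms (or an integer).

Divide numerator and denominator by n^3, the highest power:
numerator / n^3 = 1 + 5/n^2 - 3/n^3
denominator / n^3 = 2 + 2/n^2 + 3/n^3
As n -> infinity, all terms of the form c/n^k (k >= 1) tend to 0.
So numerator / n^3 -> 1 and denominator / n^3 -> 2.
Therefore lim a_n = 1/2.

1/2


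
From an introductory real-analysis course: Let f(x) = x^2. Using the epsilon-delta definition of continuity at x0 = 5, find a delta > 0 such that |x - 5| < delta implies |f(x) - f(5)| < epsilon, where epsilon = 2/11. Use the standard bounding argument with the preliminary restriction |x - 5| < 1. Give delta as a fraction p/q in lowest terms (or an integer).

Factor: |x^2 - (5)^2| = |x - 5| * |x + 5|.
Impose |x - 5| < 1 first. Then |x + 5| = |(x - 5) + 2*(5)| <= |x - 5| + 2*|5| < 1 + 10 = 11.
So |x^2 - (5)^2| < delta * 11.
We need delta * 11 <= 2/11, i.e. delta <= 2/11/11 = 2/121.
Since 2/121 < 1, this is tighter than 1; take delta = 2/121.
So delta = 2/121 works.

2/121


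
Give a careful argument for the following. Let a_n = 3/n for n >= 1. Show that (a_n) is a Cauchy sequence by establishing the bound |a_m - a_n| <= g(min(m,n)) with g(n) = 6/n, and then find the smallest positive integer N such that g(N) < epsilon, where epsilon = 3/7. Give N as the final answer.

For any m, n >= 1, by the triangle inequality:
|a_m - a_n| = |3/m - 3/n| <= 3*1/m + 3*1/n <= 6/min(m,n).
So g(n) = 6/n bounds the Cauchy difference. Since g(n) -> 0, (a_n) is Cauchy.
Now solve g(N) < 3/7: 6/N < 3/7 <=> N > 6 / (3/7) = 14.
The smallest integer strictly greater than 14 is N = 15.
Check: g(15) = 6/15 = 2/5 < 3/7; g(14) = 3/7 >= 3/7. So N = 15.

15


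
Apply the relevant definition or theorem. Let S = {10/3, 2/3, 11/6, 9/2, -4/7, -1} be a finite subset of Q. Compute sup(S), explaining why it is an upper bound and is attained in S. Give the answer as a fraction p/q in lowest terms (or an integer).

S is finite, so sup(S) = max(S).
Sorted decreasing:
9/2, 10/3, 11/6, 2/3, -4/7, -1
The extremum is 9/2.
For every x in S, x <= 9/2. And 9/2 is in S, so it is attained.
Therefore sup(S) = 9/2.

9/2


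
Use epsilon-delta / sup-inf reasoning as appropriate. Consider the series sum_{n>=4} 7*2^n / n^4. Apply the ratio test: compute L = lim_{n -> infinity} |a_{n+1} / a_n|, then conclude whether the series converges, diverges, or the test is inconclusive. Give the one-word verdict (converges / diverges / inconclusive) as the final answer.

Let a_n denote the general term. Form the ratio a_{n+1}/a_n and simplify:
a_{n+1}/a_n = 2*n^4/(n + 1)^4
Take the limit as n -> infinity: L = 2.
Since L = 2 > 1 (or L = infinity), the ratio test implies the series diverges.

diverges


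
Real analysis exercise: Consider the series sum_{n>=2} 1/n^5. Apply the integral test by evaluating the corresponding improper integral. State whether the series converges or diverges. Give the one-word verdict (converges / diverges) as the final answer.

Let f(x) = x^(-5). Then f is positive, continuous, and decreasing on [2, infinity), so the integral test applies.
Compute the improper integral int_{2}^infinity f(x) dx:
  antiderivative F(x) = -1/(4*x^4).
  As x -> infinity, F(x) -> 0 (since p = 5 > 1).
  So int = F(infinity) - F(2) = 0 - (-1/64) = 1/64.
  Finite, so by the integral test, the series converges.

converges


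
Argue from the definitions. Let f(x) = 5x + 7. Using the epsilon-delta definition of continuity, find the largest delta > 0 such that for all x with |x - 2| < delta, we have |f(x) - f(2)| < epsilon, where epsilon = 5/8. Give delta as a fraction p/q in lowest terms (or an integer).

We compute f(2) = 5*(2) + 7 = 17.
|f(x) - f(2)| = |5x + 7 - (17)| = |5(x - 2)| = 5|x - 2|.
We need 5|x - 2| < 5/8, i.e. |x - 2| < 5/8 / 5 = 1/8.
So any delta <= 1/8 works. Conversely, if delta > 1/8, then x = 2 + 1/8 satisfies |x - 2| = 1/8 < delta but |f(x) - f(2)| = 5 * 1/8 = 5/8, which is not < 5/8; so no larger delta works.
Hence the largest such delta is 1/8.

1/8


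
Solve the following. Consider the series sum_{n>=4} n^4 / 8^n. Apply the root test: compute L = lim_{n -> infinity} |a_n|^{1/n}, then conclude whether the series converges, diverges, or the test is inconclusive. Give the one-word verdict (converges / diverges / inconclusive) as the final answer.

Let a_n denote the general term. Form |a_n|^(1/n) and simplify:
|a_n|^(1/n) = n^(4/n)/8
Take the limit as n -> infinity: L = 1/8.
Since L = 1/8 < 1, the root test implies convergence.

converges


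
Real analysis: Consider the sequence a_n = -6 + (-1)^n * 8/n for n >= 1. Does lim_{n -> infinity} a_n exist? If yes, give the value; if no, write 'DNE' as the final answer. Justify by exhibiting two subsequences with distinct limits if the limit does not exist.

Examine the behaviour of a_n along subsequences.
Even-n subsequence a_{2k} = -6 + 8/(2k) -> -6. Odd-n subsequence a_{2k+1} = -6 - 8/(2k+1) -> -6. Both tend to -6, which suggests the limit is -6; verify directly.
|a_n - (-6)| = |(-1)^n * 8/n| = 8/n for every n >= 1.
Given epsilon > 0, choose a positive integer N > 8/epsilon. Then for all n >= N, |a_n - (-6)| = 8/n <= 8/N < epsilon.
So by the definition of the limit, lim a_n exists and equals -6.

-6


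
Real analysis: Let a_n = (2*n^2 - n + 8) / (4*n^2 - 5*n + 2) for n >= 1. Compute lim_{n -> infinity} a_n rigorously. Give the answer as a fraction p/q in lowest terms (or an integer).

Divide numerator and denominator by n^2, the highest power:
numerator / n^2 = 2 - 1/n + 8/n^2
denominator / n^2 = 4 - 5/n + 2/n^2
As n -> infinity, all terms of the form c/n^k (k >= 1) tend to 0.
So numerator / n^2 -> 2 and denominator / n^2 -> 4.
Therefore lim a_n = 1/2.

1/2


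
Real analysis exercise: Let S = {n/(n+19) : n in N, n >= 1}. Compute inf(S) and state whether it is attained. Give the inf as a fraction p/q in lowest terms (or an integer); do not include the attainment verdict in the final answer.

Analysis:
- Values: 1/20, 2/21, 3/22, 4/23, ... strictly increasing.
- Minimum is 1/20 (n=1); inf = 1/20 (attained).
- n/(n+19) = 1 - 19/(n+19) -> 1 from below as n -> infinity, and never equals 1.
- So sup = 1 (not attained).
Conclusion: inf(S) = 1/20, attained in S.

1/20


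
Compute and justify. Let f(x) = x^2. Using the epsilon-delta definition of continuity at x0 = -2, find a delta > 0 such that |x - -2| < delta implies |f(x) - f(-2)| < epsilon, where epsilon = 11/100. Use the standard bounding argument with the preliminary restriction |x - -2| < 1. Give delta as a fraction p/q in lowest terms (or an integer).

Factor: |x^2 - (-2)^2| = |x - -2| * |x + -2|.
Impose |x - -2| < 1 first. Then |x + -2| = |(x - -2) + 2*(-2)| <= |x - -2| + 2*|-2| < 1 + 4 = 5.
So |x^2 - (-2)^2| < delta * 5.
We need delta * 5 <= 11/100, i.e. delta <= 11/100/5 = 11/500.
Since 11/500 < 1, this is tighter than 1; take delta = 11/500.
So delta = 11/500 works.

11/500


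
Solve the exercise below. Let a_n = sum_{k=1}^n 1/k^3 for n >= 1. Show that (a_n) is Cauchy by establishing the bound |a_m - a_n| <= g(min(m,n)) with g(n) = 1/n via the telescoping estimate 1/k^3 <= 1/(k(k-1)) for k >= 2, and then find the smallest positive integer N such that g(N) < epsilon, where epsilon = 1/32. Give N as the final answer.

For m > n >= 1: |a_m - a_n| = sum_{k=n+1}^m 1/k^3.
Use 1/k^3 <= 1/(k(k-1)) = 1/(k-1) - 1/k for k >= 2 (which holds since k^3 >= k^2 >= k(k-1) for k >= 2):
sum_{k=n+1}^m 1/k^3 <= sum_{k=n+1}^m (1/(k-1) - 1/k) = 1/n - 1/m <= 1/n.
By symmetry the same bound holds with n,m swapped, so |a_m - a_n| <= 1/min(m,n) = g(min(m,n)). Since g(n) -> 0, (a_n) is Cauchy.
Now solve g(N) < 1/32: 1/N < 1/32 <=> N > 1/(1/32) = 32.
The smallest integer strictly greater than 32 is N = 33.
Check: g(33) = 1/33 < 1/32; g(32) = 1/32 >= 1/32. So N = 33.

33
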